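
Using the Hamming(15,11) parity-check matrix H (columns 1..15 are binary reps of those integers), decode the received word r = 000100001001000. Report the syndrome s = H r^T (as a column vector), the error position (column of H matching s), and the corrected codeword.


s = (0, 0, 0, 1)^T, error position = 1, corrected codeword c = 100100001001000

Compute s = H r^T mod 2 one row at a time:
  s_1 = 0 + 1 + 0 + 0 + 1 + 0 + 0 + 0 = 2 ≡ 0 (mod 2).
  s_2 = 1 + 0 + 0 + 0 + 1 + 0 + 0 + 0 = 2 ≡ 0 (mod 2).
  s_3 = 0 + 0 + 0 + 0 + 0 + 0 + 0 + 0 = 0 ≡ 0 (mod 2).
  s_4 = 0 + 0 + 0 + 0 + 1 + 0 + 0 + 0 = 1 ≡ 1 (mod 2).
s = (0, 0, 0, 1)^T — this equals column 1 of H (binary 0001), so error is at position 1.
Correct: flip bit 1 of r = 000100001001000 to get c = 100100001001000.


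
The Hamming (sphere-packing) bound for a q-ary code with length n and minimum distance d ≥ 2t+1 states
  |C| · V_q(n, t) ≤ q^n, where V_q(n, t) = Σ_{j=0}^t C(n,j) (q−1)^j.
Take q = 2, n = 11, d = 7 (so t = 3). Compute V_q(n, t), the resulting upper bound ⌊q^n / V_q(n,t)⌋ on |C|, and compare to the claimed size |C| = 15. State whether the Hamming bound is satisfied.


V_q(n, t) = 232, q^n = 2048, Hamming bound = 8, |C| = 15 > bound (violated).

Step 1: Compute V_q(n, t) = Σ_{j=0}^3 C(n, j) (q−1)^j.
  j = 0: C(11,0)·(1)^0 = 1·1 = 1.
  j = 1: C(11,1)·(1)^1 = 11·1 = 11.
  j = 2: C(11,2)·(1)^2 = 55·1 = 55.
  j = 3: C(11,3)·(1)^3 = 165·1 = 165.
  V_q(n, t) = 1 + 11 + 55 + 165 = 232.
Step 2: q^n = 2^11 = 2048.
Step 3: Hamming bound ⌊q^n / V_q(n,t)⌋ = ⌊2048/232⌋ = 8.
Step 4: Compare |C| = 15 to 8: violated.
The claimed |C| lies above the Hamming bound, so no 2-ary code of length 11 with d ≥ 7 can have 15 codewords.


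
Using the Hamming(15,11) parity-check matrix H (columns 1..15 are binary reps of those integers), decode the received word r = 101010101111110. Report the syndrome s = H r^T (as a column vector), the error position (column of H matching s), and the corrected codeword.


s = (0, 1, 1, 1)^T, error position = 7, corrected codeword c = 101010001111110

Compute s = H r^T mod 2 one row at a time:
  s_1 = 0 + 1 + 1 + 1 + 1 + 1 + 1 + 0 = 6 ≡ 0 (mod 2).
  s_2 = 0 + 1 + 0 + 1 + 1 + 1 + 1 + 0 = 5 ≡ 1 (mod 2).
  s_3 = 0 + 1 + 0 + 1 + 1 + 1 + 1 + 0 = 5 ≡ 1 (mod 2).
  s_4 = 1 + 1 + 1 + 1 + 1 + 1 + 1 + 0 = 7 ≡ 1 (mod 2).
s = (0, 1, 1, 1)^T — this equals column 7 of H (binary 0111), so error is at position 7.
Correct: flip bit 7 of r = 101010101111110 to get c = 101010001111110.


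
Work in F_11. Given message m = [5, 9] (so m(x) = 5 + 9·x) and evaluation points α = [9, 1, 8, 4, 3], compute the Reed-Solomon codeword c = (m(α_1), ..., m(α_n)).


c = [9, 3, 0, 8, 10]

Message polynomial: m(x) = 5 + 9·x (mod 11).
For each evaluation point α_i, compute m(α_i) mod 11:
  α_1 = 9: Horner steps 9 → 9, so m(9) = 9.
  α_2 = 1: Horner steps 9 → 3, so m(1) = 3.
  α_3 = 8: Horner steps 9 → 0, so m(8) = 0.
  α_4 = 4: Horner steps 9 → 8, so m(4) = 8.
  α_5 = 3: Horner steps 9 → 10, so m(3) = 10.
Codeword c = [9, 3, 0, 8, 10] ∈ F_11^5.


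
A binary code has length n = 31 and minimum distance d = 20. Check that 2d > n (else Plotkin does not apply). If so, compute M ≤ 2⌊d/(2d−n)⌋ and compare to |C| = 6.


Plotkin bound M ≤ 4; given |C| = 6 > bound (violated).

Check applicability: 2d = 40, n = 31.
2d − n = 9 > 0, so Plotkin applies.
Compute d/(2d−n) = 20/9 ≈ 2.2222.
⌊d/(2d−n)⌋ = 2.
Plotkin bound: M ≤ 2·2 = 4.
Given |C| = 6, check: VIOLATED.
This |C| is above the Plotkin bound, so no binary code with n = 31, d = 20 and 6 codewords exists.


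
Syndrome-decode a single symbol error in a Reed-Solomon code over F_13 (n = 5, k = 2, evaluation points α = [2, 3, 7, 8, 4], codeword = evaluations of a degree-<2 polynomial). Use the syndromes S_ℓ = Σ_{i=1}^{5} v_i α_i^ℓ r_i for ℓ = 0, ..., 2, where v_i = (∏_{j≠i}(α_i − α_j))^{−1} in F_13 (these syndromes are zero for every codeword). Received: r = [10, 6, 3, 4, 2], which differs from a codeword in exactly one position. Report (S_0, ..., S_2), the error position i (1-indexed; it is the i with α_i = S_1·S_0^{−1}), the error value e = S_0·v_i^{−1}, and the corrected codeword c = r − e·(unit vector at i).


S = (6, 9, 7), error at position 4, error magnitude e = 5, c = [10, 6, 3, 12, 2].

Step 1: column multipliers v_i = (∏_{j≠i}(α_i − α_j))^{−1} mod 13.
  i = 1 (α = 2): (2−3)(2−7)(2−8)(2−4) = (−1)·(−5)·(−6)·(−2) = 60 ≡ 8, so v_1 = 8^{−1} = 5 (mod 13).
  i = 2 (α = 3): (3−2)(3−7)(3−8)(3−4) = 1·(−4)·(−5)·(−1) = −20 ≡ 6, so v_2 = 6^{−1} = 11 (mod 13).
  i = 3 (α = 7): (7−2)(7−3)(7−8)(7−4) = 5·4·(−1)·3 = −60 ≡ 5, so v_3 = 5^{−1} = 8 (mod 13).
  i = 4 (α = 8): (8−2)(8−3)(8−7)(8−4) = 6·5·1·4 = 120 ≡ 3, so v_4 = 3^{−1} = 9 (mod 13).
  i = 5 (α = 4): (4−2)(4−3)(4−7)(4−8) = 2·1·(−3)·(−4) = 24 ≡ 11, so v_5 = 11^{−1} = 6 (mod 13).
  v = [5, 11, 8, 9, 6].
Step 2: syndromes of r = [10, 6, 3, 4, 2] (all sums mod 13).
  S_0 = Σ v_i r_i = 5·10 + 11·6 + 8·3 + 9·4 + 6·2 = 188 ≡ 6.
  S_1 = Σ v_i α_i r_i = 5·2·10 + 11·3·6 + 8·7·3 + 9·8·4 + 6·4·2 = 802 ≡ 9.
  α_i^2 mod 13 = [4, 9, 10, 12, 3].
  S_2 = Σ v_i α_i^2 r_i = 5·4·10 + 11·9·6 + 8·10·3 + 9·12·4 + 6·3·2 = 1502 ≡ 7.
  S = (6, 9, 7) ≠ 0, so r is not a codeword (an error is present).
Step 3: locate the error. For a single error e at position i, S_ℓ = v_i·e·α_i^ℓ, so α_err = S_1/S_0.
  S_0^{−1} = 6^{−1} = 11 (mod 13), so α_err = 9·11 = 99 ≡ 8 = α_4. Error position i = 4.
  Consistency check: S_2/S_1 = 7·3 = 21 ≡ 8 = α_err ✓ (single-error assumption holds).
Step 4: error magnitude e = S_0/v_4 = S_0·∏_{j≠4}(α_4 − α_j) = 6·3 = 18 ≡ 5 (mod 13).
Step 5: correct position 4: c_4 = r_4 − e = 4 − 5 ≡ 12 (mod 13). Hence c = [10, 6, 3, 12, 2].
  Check: interpolating c through the α_i gives m(x) = 5 + 9·x (degree < 2) with m(α_i) = c_i for every i, so c is indeed a codeword.


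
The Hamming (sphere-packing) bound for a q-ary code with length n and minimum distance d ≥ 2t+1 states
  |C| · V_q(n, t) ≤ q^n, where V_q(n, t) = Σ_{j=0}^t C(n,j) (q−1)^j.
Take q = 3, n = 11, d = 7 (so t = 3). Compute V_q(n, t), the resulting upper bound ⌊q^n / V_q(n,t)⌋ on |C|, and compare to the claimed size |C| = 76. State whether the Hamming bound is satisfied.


V_q(n, t) = 1563, q^n = 177147, Hamming bound = 113, |C| = 76 ≤ bound (satisfied).

Step 1: Compute V_q(n, t) = Σ_{j=0}^3 C(n, j) (q−1)^j.
  j = 0: C(11,0)·(2)^0 = 1·1 = 1.
  j = 1: C(11,1)·(2)^1 = 11·2 = 22.
  j = 2: C(11,2)·(2)^2 = 55·4 = 220.
  j = 3: C(11,3)·(2)^3 = 165·8 = 1320.
  V_q(n, t) = 1 + 22 + 220 + 1320 = 1563.
Step 2: q^n = 3^11 = 177147.
Step 3: Hamming bound ⌊q^n / V_q(n,t)⌋ = ⌊177147/1563⌋ = 113.
Step 4: Compare |C| = 76 to 113: satisfied.
The claimed |C| lies below the Hamming bound.


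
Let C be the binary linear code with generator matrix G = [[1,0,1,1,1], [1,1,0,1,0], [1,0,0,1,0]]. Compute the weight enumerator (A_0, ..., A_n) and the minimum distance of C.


Weight distribution: A_0 = 1, A_1 = 1, A_2 = 2, A_3 = 2, A_4 = 1, A_5 = 1. Minimum distance d = 1.

Enumerate all 2^3 = 8 messages m ∈ F_2^3.
For each, compute codeword c = mG in F_2^5, then tally its weight.
  m = 000 → c = 00000, weight = 0.
  m = 100 → c = 10111, weight = 4.
  m = 010 → c = 11010, weight = 3.
  m = 110 → c = 01101, weight = 3.
  m = 001 → c = 10010, weight = 2.
  m = 101 → c = 00101, weight = 2.
  m = 011 → c = 01000, weight = 1.
  m = 111 → c = 11111, weight = 5.
Tally weights:
  weight 0: 1 codewords.
  weight 1: 1 codewords.
  weight 2: 2 codewords.
  weight 3: 2 codewords.
  weight 4: 1 codewords.
  weight 5: 1 codewords.
Minimum distance d = smallest w > 0 with A_w > 0 = 1.
Sanity: Σ A_w = 8 = 2^3 = 8 ✓.


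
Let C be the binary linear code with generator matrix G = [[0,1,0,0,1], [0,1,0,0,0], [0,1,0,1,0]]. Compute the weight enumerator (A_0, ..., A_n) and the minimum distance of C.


Weight distribution: A_0 = 1, A_1 = 3, A_2 = 3, A_3 = 1. Minimum distance d = 1.

Enumerate all 2^3 = 8 messages m ∈ F_2^3.
For each, compute codeword c = mG in F_2^5, then tally its weight.
  m = 000 → c = 00000, weight = 0.
  m = 100 → c = 01001, weight = 2.
  m = 010 → c = 01000, weight = 1.
  m = 110 → c = 00001, weight = 1.
  m = 001 → c = 01010, weight = 2.
  m = 101 → c = 00011, weight = 2.
  m = 011 → c = 00010, weight = 1.
  m = 111 → c = 01011, weight = 3.
Tally weights:
  weight 0: 1 codewords.
  weight 1: 3 codewords.
  weight 2: 3 codewords.
  weight 3: 1 codewords.
Minimum distance d = smallest w > 0 with A_w > 0 = 1.
Sanity: Σ A_w = 8 = 2^3 = 8 ✓.


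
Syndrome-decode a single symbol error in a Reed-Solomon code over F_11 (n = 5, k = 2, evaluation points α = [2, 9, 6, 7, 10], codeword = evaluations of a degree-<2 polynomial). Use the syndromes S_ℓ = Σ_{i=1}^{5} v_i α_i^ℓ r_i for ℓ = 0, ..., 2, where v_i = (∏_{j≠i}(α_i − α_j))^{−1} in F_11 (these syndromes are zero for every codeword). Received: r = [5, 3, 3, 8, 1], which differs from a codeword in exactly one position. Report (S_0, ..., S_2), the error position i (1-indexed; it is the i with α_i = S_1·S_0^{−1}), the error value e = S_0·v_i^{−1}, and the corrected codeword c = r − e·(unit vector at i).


S = (9, 4, 3), error at position 2, error magnitude e = 7, c = [5, 7, 3, 8, 1].

Step 1: column multipliers v_i = (∏_{j≠i}(α_i − α_j))^{−1} mod 11.
  i = 1 (α = 2): (2−9)(2−6)(2−7)(2−10) = (−7)·(−4)·(−5)·(−8) = 1120 ≡ 9, so v_1 = 9^{−1} = 5 (mod 11).
  i = 2 (α = 9): (9−2)(9−6)(9−7)(9−10) = 7·3·2·(−1) = −42 ≡ 2, so v_2 = 2^{−1} = 6 (mod 11).
  i = 3 (α = 6): (6−2)(6−9)(6−7)(6−10) = 4·(−3)·(−1)·(−4) = −48 ≡ 7, so v_3 = 7^{−1} = 8 (mod 11).
  i = 4 (α = 7): (7−2)(7−9)(7−6)(7−10) = 5·(−2)·1·(−3) = 30 ≡ 8, so v_4 = 8^{−1} = 7 (mod 11).
  i = 5 (α = 10): (10−2)(10−9)(10−6)(10−7) = 8·1·4·3 = 96 ≡ 8, so v_5 = 8^{−1} = 7 (mod 11).
  v = [5, 6, 8, 7, 7].
Step 2: syndromes of r = [5, 3, 3, 8, 1] (all sums mod 11).
  S_0 = Σ v_i r_i = 5·5 + 6·3 + 8·3 + 7·8 + 7·1 = 130 ≡ 9.
  S_1 = Σ v_i α_i r_i = 5·2·5 + 6·9·3 + 8·6·3 + 7·7·8 + 7·10·1 = 818 ≡ 4.
  α_i^2 mod 11 = [4, 4, 3, 5, 1].
  S_2 = Σ v_i α_i^2 r_i = 5·4·5 + 6·4·3 + 8·3·3 + 7·5·8 + 7·1·1 = 531 ≡ 3.
  S = (9, 4, 3) ≠ 0, so r is not a codeword (an error is present).
Step 3: locate the error. For a single error e at position i, S_ℓ = v_i·e·α_i^ℓ, so α_err = S_1/S_0.
  S_0^{−1} = 9^{−1} = 5 (mod 11), so α_err = 4·5 = 20 ≡ 9 = α_2. Error position i = 2.
  Consistency check: S_2/S_1 = 3·3 = 9 ≡ 9 = α_err ✓ (single-error assumption holds).
Step 4: error magnitude e = S_0/v_2 = S_0·∏_{j≠2}(α_2 − α_j) = 9·2 = 18 ≡ 7 (mod 11).
Step 5: correct position 2: c_2 = r_2 − e = 3 − 7 ≡ 7 (mod 11). Hence c = [5, 7, 3, 8, 1].
  Check: interpolating c through the α_i gives m(x) = 6 + 5·x (degree < 2) with m(α_i) = c_i for every i, so c is indeed a codeword.


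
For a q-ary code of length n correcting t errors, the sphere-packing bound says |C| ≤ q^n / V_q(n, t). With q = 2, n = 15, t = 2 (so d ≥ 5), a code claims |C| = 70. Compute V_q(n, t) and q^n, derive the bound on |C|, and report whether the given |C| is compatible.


V_q(n, t) = 121, q^n = 32768, Hamming bound = 270, |C| = 70 ≤ bound (satisfied).

Step 1: Compute V_q(n, t) = Σ_{j=0}^2 C(n, j) (q−1)^j.
  j = 0: C(15,0)·(1)^0 = 1·1 = 1.
  j = 1: C(15,1)·(1)^1 = 15·1 = 15.
  j = 2: C(15,2)·(1)^2 = 105·1 = 105.
  V_q(n, t) = 1 + 15 + 105 = 121.
Step 2: q^n = 2^15 = 32768.
Step 3: Hamming bound ⌊q^n / V_q(n,t)⌋ = ⌊32768/121⌋ = 270.
Step 4: Compare |C| = 70 to 270: satisfied.
The claimed |C| lies below the Hamming bound.


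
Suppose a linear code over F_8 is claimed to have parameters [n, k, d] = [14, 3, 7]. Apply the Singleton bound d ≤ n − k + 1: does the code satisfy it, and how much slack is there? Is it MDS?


Singleton RHS = n − k + 1 = 12, slack = 5, bound satisfied, not MDS.

Singleton bound: d ≤ n − k + 1.
Here n = 14, k = 3, so n − k + 1 = 12.
Given d = 7, check d ≤ 12: YES.
Slack = (n − k + 1) − d = 5.
The code is NOT MDS (slack = 5 > 0).
Description: the claimed parameters are [14, 3, 7]_8; such a code would be non-MDS.


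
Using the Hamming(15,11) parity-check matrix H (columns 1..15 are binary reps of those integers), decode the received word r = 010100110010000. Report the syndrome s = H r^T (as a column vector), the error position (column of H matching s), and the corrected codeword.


s = (0, 0, 1, 0)^T, error position = 2, corrected codeword c = 000100110010000

Compute s = H r^T mod 2 one row at a time:
  s_1 = 1 + 0 + 0 + 1 + 0 + 0 + 0 + 0 = 2 ≡ 0 (mod 2).
  s_2 = 1 + 0 + 0 + 1 + 0 + 0 + 0 + 0 = 2 ≡ 0 (mod 2).
  s_3 = 1 + 0 + 0 + 1 + 0 + 1 + 0 + 0 = 3 ≡ 1 (mod 2).
  s_4 = 0 + 0 + 0 + 1 + 0 + 1 + 0 + 0 = 2 ≡ 0 (mod 2).
s = (0, 0, 1, 0)^T — this equals column 2 of H (binary 0010), so error is at position 2.
Correct: flip bit 2 of r = 010100110010000 to get c = 000100110010000.


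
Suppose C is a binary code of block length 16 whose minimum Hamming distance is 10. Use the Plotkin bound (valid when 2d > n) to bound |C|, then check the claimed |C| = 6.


Plotkin bound M ≤ 4; given |C| = 6 > bound (violated).

Check applicability: 2d = 20, n = 16.
2d − n = 4 > 0, so Plotkin applies.
Compute d/(2d−n) = 10/4 ≈ 2.5000.
⌊d/(2d−n)⌋ = 2.
Plotkin bound: M ≤ 2·2 = 4.
Given |C| = 6, check: VIOLATED.
This |C| is above the Plotkin bound, so no binary code with n = 16, d = 10 and 6 codewords exists.


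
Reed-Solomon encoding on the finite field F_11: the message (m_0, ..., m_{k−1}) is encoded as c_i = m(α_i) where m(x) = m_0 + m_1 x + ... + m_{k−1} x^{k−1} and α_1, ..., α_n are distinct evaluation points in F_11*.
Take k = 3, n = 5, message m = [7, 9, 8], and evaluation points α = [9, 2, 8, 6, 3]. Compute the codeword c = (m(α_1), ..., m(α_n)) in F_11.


c = [10, 2, 8, 8, 7]

Message polynomial: m(x) = 7 + 9·x + 8·x^2 (mod 11).
For each evaluation point α_i, compute m(α_i) mod 11:
  α_1 = 9: Horner steps 8 → 4 → 10, so m(9) = 10.
  α_2 = 2: Horner steps 8 → 3 → 2, so m(2) = 2.
  α_3 = 8: Horner steps 8 → 7 → 8, so m(8) = 8.
  α_4 = 6: Horner steps 8 → 2 → 8, so m(6) = 8.
  α_5 = 3: Horner steps 8 → 0 → 7, so m(3) = 7.
Codeword c = [10, 2, 8, 8, 7] ∈ F_11^5.


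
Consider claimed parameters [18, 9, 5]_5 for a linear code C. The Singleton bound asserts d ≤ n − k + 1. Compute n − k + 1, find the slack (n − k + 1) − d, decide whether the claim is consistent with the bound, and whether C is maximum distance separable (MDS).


Singleton RHS = n − k + 1 = 10, slack = 5, bound satisfied, not MDS.

Singleton bound: d ≤ n − k + 1.
Here n = 18, k = 9, so n − k + 1 = 10.
Given d = 5, check d ≤ 10: YES.
Slack = (n − k + 1) − d = 5.
The code is NOT MDS (slack = 5 > 0).
Description: the claimed parameters are [18, 9, 5]_5; such a code would be non-MDS.


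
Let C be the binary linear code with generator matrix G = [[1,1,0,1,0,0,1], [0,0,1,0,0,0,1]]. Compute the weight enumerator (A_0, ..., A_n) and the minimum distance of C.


Weight distribution: A_0 = 1, A_2 = 1, A_4 = 2. Minimum distance d = 2.

Enumerate all 2^2 = 4 messages m ∈ F_2^2.
For each, compute codeword c = mG in F_2^7, then tally its weight.
  m = 00 → c = 0000000, weight = 0.
  m = 10 → c = 1101001, weight = 4.
  m = 01 → c = 0010001, weight = 2.
  m = 11 → c = 1111000, weight = 4.
Tally weights:
  weight 0: 1 codewords.
  weight 2: 1 codewords.
  weight 4: 2 codewords.
Minimum distance d = smallest w > 0 with A_w > 0 = 2.
Sanity: Σ A_w = 4 = 2^2 = 4 ✓.


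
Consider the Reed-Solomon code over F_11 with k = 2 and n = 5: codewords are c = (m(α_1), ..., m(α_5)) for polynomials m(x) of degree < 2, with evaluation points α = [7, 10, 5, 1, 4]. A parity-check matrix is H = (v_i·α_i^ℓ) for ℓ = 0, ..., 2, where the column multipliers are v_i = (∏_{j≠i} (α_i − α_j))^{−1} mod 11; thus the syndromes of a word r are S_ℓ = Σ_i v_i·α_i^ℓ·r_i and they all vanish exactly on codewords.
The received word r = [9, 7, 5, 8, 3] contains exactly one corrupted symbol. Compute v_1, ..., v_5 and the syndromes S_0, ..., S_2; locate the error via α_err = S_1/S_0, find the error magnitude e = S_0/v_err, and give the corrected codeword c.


S = (2, 9, 2), error at position 2, error magnitude e = 3, c = [9, 4, 5, 8, 3].

Step 1: column multipliers v_i = (∏_{j≠i}(α_i − α_j))^{−1} mod 11.
  i = 1 (α = 7): (7−10)(7−5)(7−1)(7−4) = (−3)·2·6·3 = −108 ≡ 2, so v_1 = 2^{−1} = 6 (mod 11).
  i = 2 (α = 10): (10−7)(10−5)(10−1)(10−4) = 3·5·9·6 = 810 ≡ 7, so v_2 = 7^{−1} = 8 (mod 11).
  i = 3 (α = 5): (5−7)(5−10)(5−1)(5−4) = (−2)·(−5)·4·1 = 40 ≡ 7, so v_3 = 7^{−1} = 8 (mod 11).
  i = 4 (α = 1): (1−7)(1−10)(1−5)(1−4) = (−6)·(−9)·(−4)·(−3) = 648 ≡ 10, so v_4 = 10^{−1} = 10 (mod 11).
  i = 5 (α = 4): (4−7)(4−10)(4−5)(4−1) = (−3)·(−6)·(−1)·3 = −54 ≡ 1, so v_5 = 1^{−1} = 1 (mod 11).
  v = [6, 8, 8, 10, 1].
Step 2: syndromes of r = [9, 7, 5, 8, 3] (all sums mod 11).
  S_0 = Σ v_i r_i = 6·9 + 8·7 + 8·5 + 10·8 + 1·3 = 233 ≡ 2.
  S_1 = Σ v_i α_i r_i = 6·7·9 + 8·10·7 + 8·5·5 + 10·1·8 + 1·4·3 = 1230 ≡ 9.
  α_i^2 mod 11 = [5, 1, 3, 1, 5].
  S_2 = Σ v_i α_i^2 r_i = 6·5·9 + 8·1·7 + 8·3·5 + 10·1·8 + 1·5·3 = 541 ≡ 2.
  S = (2, 9, 2) ≠ 0, so r is not a codeword (an error is present).
Step 3: locate the error. For a single error e at position i, S_ℓ = v_i·e·α_i^ℓ, so α_err = S_1/S_0.
  S_0^{−1} = 2^{−1} = 6 (mod 11), so α_err = 9·6 = 54 ≡ 10 = α_2. Error position i = 2.
  Consistency check: S_2/S_1 = 2·5 = 10 ≡ 10 = α_err ✓ (single-error assumption holds).
Step 4: error magnitude e = S_0/v_2 = S_0·∏_{j≠2}(α_2 − α_j) = 2·7 = 14 ≡ 3 (mod 11).
Step 5: correct position 2: c_2 = r_2 − e = 7 − 3 ≡ 4 (mod 11). Hence c = [9, 4, 5, 8, 3].
  Check: interpolating c through the α_i gives m(x) = 6 + 2·x (degree < 2) with m(α_i) = c_i for every i, so c is indeed a codeword.


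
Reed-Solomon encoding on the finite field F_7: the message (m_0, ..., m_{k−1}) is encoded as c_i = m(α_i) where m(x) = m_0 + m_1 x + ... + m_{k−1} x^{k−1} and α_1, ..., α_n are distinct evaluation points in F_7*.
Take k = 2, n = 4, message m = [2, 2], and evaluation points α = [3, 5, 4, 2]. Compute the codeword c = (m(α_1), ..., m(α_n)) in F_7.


c = [1, 5, 3, 6]

Message polynomial: m(x) = 2 + 2·x (mod 7).
For each evaluation point α_i, compute m(α_i) mod 7:
  α_1 = 3: Horner steps 2 → 1, so m(3) = 1.
  α_2 = 5: Horner steps 2 → 5, so m(5) = 5.
  α_3 = 4: Horner steps 2 → 3, so m(4) = 3.
  α_4 = 2: Horner steps 2 → 6, so m(2) = 6.
Codeword c = [1, 5, 3, 6] ∈ F_7^4.


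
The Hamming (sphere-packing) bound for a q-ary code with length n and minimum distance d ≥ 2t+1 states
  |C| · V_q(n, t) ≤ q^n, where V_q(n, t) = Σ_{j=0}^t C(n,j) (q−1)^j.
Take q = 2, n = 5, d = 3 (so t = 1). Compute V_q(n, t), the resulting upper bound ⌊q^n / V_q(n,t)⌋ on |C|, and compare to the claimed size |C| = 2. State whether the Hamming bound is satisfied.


V_q(n, t) = 6, q^n = 32, Hamming bound = 5, |C| = 2 ≤ bound (satisfied).

Step 1: Compute V_q(n, t) = Σ_{j=0}^1 C(n, j) (q−1)^j.
  j = 0: C(5,0)·(1)^0 = 1·1 = 1.
  j = 1: C(5,1)·(1)^1 = 5·1 = 5.
  V_q(n, t) = 1 + 5 = 6.
Step 2: q^n = 2^5 = 32.
Step 3: Hamming bound ⌊q^n / V_q(n,t)⌋ = ⌊32/6⌋ = 5.
Step 4: Compare |C| = 2 to 5: satisfied.
The claimed |C| lies below the Hamming bound.


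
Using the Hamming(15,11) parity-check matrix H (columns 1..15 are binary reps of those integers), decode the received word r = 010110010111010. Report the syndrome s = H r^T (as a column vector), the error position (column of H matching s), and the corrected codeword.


s = (1, 0, 0, 0)^T, error position = 8, corrected codeword c = 010110000111010

Compute s = H r^T mod 2 one row at a time:
  s_1 = 1 + 0 + 1 + 1 + 1 + 0 + 1 + 0 = 5 ≡ 1 (mod 2).
  s_2 = 1 + 1 + 0 + 0 + 1 + 0 + 1 + 0 = 4 ≡ 0 (mod 2).
  s_3 = 1 + 0 + 0 + 0 + 1 + 1 + 1 + 0 = 4 ≡ 0 (mod 2).
  s_4 = 0 + 0 + 1 + 0 + 0 + 1 + 0 + 0 = 2 ≡ 0 (mod 2).
s = (1, 0, 0, 0)^T — this equals column 8 of H (binary 1000), so error is at position 8.
Correct: flip bit 8 of r = 010110010111010 to get c = 010110000111010.


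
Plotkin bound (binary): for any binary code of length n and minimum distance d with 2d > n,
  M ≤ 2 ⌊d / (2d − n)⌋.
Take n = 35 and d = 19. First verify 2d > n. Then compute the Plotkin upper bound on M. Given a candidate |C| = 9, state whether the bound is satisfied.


Plotkin bound M ≤ 12; given |C| = 9 ≤ bound (satisfied).

Check applicability: 2d = 38, n = 35.
2d − n = 3 > 0, so Plotkin applies.
Compute d/(2d−n) = 19/3 ≈ 6.3333.
⌊d/(2d−n)⌋ = 6.
Plotkin bound: M ≤ 2·6 = 12.
Given |C| = 9, check: satisfied.
This |C| is below the Plotkin bound.


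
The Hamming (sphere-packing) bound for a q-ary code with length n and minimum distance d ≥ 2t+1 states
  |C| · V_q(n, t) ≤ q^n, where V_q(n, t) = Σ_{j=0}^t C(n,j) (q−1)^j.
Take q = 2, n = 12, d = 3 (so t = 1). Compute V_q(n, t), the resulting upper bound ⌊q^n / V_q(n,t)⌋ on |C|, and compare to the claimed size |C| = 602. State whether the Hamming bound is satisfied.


V_q(n, t) = 13, q^n = 4096, Hamming bound = 315, |C| = 602 > bound (violated).

Step 1: Compute V_q(n, t) = Σ_{j=0}^1 C(n, j) (q−1)^j.
  j = 0: C(12,0)·(1)^0 = 1·1 = 1.
  j = 1: C(12,1)·(1)^1 = 12·1 = 12.
  V_q(n, t) = 1 + 12 = 13.
Step 2: q^n = 2^12 = 4096.
Step 3: Hamming bound ⌊q^n / V_q(n,t)⌋ = ⌊4096/13⌋ = 315.
Step 4: Compare |C| = 602 to 315: violated.
The claimed |C| lies above the Hamming bound, so no 2-ary code of length 12 with d ≥ 3 can have 602 codewords.


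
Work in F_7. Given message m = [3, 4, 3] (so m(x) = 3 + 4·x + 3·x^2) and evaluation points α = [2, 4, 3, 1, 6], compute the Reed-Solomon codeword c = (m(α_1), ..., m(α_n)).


c = [2, 4, 0, 3, 2]

Message polynomial: m(x) = 3 + 4·x + 3·x^2 (mod 7).
For each evaluation point α_i, compute m(α_i) mod 7:
  α_1 = 2: Horner steps 3 → 3 → 2, so m(2) = 2.
  α_2 = 4: Horner steps 3 → 2 → 4, so m(4) = 4.
  α_3 = 3: Horner steps 3 → 6 → 0, so m(3) = 0.
  α_4 = 1: Horner steps 3 → 0 → 3, so m(1) = 3.
  α_5 = 6: Horner steps 3 → 1 → 2, so m(6) = 2.
Codeword c = [2, 4, 0, 3, 2] ∈ F_7^5.


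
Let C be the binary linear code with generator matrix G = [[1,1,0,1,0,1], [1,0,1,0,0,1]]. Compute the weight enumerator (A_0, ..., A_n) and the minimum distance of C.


Weight distribution: A_0 = 1, A_3 = 2, A_4 = 1. Minimum distance d = 3.

Enumerate all 2^2 = 4 messages m ∈ F_2^2.
For each, compute codeword c = mG in F_2^6, then tally its weight.
  m = 00 → c = 000000, weight = 0.
  m = 10 → c = 110101, weight = 4.
  m = 01 → c = 101001, weight = 3.
  m = 11 → c = 011100, weight = 3.
Tally weights:
  weight 0: 1 codewords.
  weight 3: 2 codewords.
  weight 4: 1 codewords.
Minimum distance d = smallest w > 0 with A_w > 0 = 3.
Sanity: Σ A_w = 4 = 2^2 = 4 ✓.


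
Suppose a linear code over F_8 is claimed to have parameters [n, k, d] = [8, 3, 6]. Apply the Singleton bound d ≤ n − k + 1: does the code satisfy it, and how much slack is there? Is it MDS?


Singleton RHS = n − k + 1 = 6, slack = 0, bound satisfied, MDS.

Singleton bound: d ≤ n − k + 1.
Here n = 8, k = 3, so n − k + 1 = 6.
Given d = 6, check d ≤ 6: YES.
Slack = (n − k + 1) − d = 0.
The code is MDS (slack = 0).
Description: the claimed parameters are [8, 3, 6]_8; such a code would be MDS (meets Singleton bound).


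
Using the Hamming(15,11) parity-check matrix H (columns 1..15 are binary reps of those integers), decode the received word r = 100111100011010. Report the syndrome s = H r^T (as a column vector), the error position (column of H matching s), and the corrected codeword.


s = (1, 0, 0, 0)^T, error position = 8, corrected codeword c = 100111110011010

Compute s = H r^T mod 2 one row at a time:
  s_1 = 0 + 0 + 0 + 1 + 1 + 0 + 1 + 0 = 3 ≡ 1 (mod 2).
  s_2 = 1 + 1 + 1 + 1 + 1 + 0 + 1 + 0 = 6 ≡ 0 (mod 2).
  s_3 = 0 + 0 + 1 + 1 + 0 + 1 + 1 + 0 = 4 ≡ 0 (mod 2).
  s_4 = 1 + 0 + 1 + 1 + 0 + 1 + 0 + 0 = 4 ≡ 0 (mod 2).
s = (1, 0, 0, 0)^T — this equals column 8 of H (binary 1000), so error is at position 8.
Correct: flip bit 8 of r = 100111100011010 to get c = 100111110011010.


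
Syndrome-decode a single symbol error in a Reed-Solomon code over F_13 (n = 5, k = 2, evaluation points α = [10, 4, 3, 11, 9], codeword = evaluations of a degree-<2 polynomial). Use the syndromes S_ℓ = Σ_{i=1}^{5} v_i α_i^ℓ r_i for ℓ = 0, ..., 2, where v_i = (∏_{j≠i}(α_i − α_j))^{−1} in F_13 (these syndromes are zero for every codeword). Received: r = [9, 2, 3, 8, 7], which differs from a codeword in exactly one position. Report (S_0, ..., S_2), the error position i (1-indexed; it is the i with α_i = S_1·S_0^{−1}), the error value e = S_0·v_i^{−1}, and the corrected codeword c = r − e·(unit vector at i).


S = (11, 8, 7), error at position 5, error magnitude e = 10, c = [9, 2, 3, 8, 10].

Step 1: column multipliers v_i = (∏_{j≠i}(α_i − α_j))^{−1} mod 13.
  i = 1 (α = 10): (10−4)(10−3)(10−11)(10−9) = 6·7·(−1)·1 = −42 ≡ 10, so v_1 = 10^{−1} = 4 (mod 13).
  i = 2 (α = 4): (4−10)(4−3)(4−11)(4−9) = (−6)·1·(−7)·(−5) = −210 ≡ 11, so v_2 = 11^{−1} = 6 (mod 13).
  i = 3 (α = 3): (3−10)(3−4)(3−11)(3−9) = (−7)·(−1)·(−8)·(−6) = 336 ≡ 11, so v_3 = 11^{−1} = 6 (mod 13).
  i = 4 (α = 11): (11−10)(11−4)(11−3)(11−9) = 1·7·8·2 = 112 ≡ 8, so v_4 = 8^{−1} = 5 (mod 13).
  i = 5 (α = 9): (9−10)(9−4)(9−3)(9−11) = (−1)·5·6·(−2) = 60 ≡ 8, so v_5 = 8^{−1} = 5 (mod 13).
  v = [4, 6, 6, 5, 5].
Step 2: syndromes of r = [9, 2, 3, 8, 7] (all sums mod 13).
  S_0 = Σ v_i r_i = 4·9 + 6·2 + 6·3 + 5·8 + 5·7 = 141 ≡ 11.
  S_1 = Σ v_i α_i r_i = 4·10·9 + 6·4·2 + 6·3·3 + 5·11·8 + 5·9·7 = 1217 ≡ 8.
  α_i^2 mod 13 = [9, 3, 9, 4, 3].
  S_2 = Σ v_i α_i^2 r_i = 4·9·9 + 6·3·2 + 6·9·3 + 5·4·8 + 5·3·7 = 787 ≡ 7.
  S = (11, 8, 7) ≠ 0, so r is not a codeword (an error is present).
Step 3: locate the error. For a single error e at position i, S_ℓ = v_i·e·α_i^ℓ, so α_err = S_1/S_0.
  S_0^{−1} = 11^{−1} = 6 (mod 13), so α_err = 8·6 = 48 ≡ 9 = α_5. Error position i = 5.
  Consistency check: S_2/S_1 = 7·5 = 35 ≡ 9 = α_err ✓ (single-error assumption holds).
Step 4: error magnitude e = S_0/v_5 = S_0·∏_{j≠5}(α_5 − α_j) = 11·8 = 88 ≡ 10 (mod 13).
Step 5: correct position 5: c_5 = r_5 − e = 7 − 10 ≡ 10 (mod 13). Hence c = [9, 2, 3, 8, 10].
  Check: interpolating c through the α_i gives m(x) = 6 + 12·x (degree < 2) with m(α_i) = c_i for every i, so c is indeed a codeword.


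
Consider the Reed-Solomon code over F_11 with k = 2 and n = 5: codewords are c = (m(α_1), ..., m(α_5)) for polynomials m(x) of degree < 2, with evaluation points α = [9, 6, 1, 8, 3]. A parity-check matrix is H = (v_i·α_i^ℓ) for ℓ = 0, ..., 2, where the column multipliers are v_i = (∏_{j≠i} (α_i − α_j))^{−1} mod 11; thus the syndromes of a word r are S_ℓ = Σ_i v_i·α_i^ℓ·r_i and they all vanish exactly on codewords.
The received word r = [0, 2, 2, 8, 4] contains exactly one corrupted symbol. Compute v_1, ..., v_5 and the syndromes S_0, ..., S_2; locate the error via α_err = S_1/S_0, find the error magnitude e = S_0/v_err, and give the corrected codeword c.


S = (7, 7, 7), error at position 3, error magnitude e = 4, c = [0, 2, 9, 8, 4].

Step 1: column multipliers v_i = (∏_{j≠i}(α_i − α_j))^{−1} mod 11.
  i = 1 (α = 9): (9−6)(9−1)(9−8)(9−3) = 3·8·1·6 = 144 ≡ 1, so v_1 = 1^{−1} = 1 (mod 11).
  i = 2 (α = 6): (6−9)(6−1)(6−8)(6−3) = (−3)·5·(−2)·3 = 90 ≡ 2, so v_2 = 2^{−1} = 6 (mod 11).
  i = 3 (α = 1): (1−9)(1−6)(1−8)(1−3) = (−8)·(−5)·(−7)·(−2) = 560 ≡ 10, so v_3 = 10^{−1} = 10 (mod 11).
  i = 4 (α = 8): (8−9)(8−6)(8−1)(8−3) = (−1)·2·7·5 = −70 ≡ 7, so v_4 = 7^{−1} = 8 (mod 11).
  i = 5 (α = 3): (3−9)(3−6)(3−1)(3−8) = (−6)·(−3)·2·(−5) = −180 ≡ 7, so v_5 = 7^{−1} = 8 (mod 11).
  v = [1, 6, 10, 8, 8].
Step 2: syndromes of r = [0, 2, 2, 8, 4] (all sums mod 11).
  S_0 = Σ v_i r_i = 1·0 + 6·2 + 10·2 + 8·8 + 8·4 = 128 ≡ 7.
  S_1 = Σ v_i α_i r_i = 1·9·0 + 6·6·2 + 10·1·2 + 8·8·8 + 8·3·4 = 700 ≡ 7.
  α_i^2 mod 11 = [4, 3, 1, 9, 9].
  S_2 = Σ v_i α_i^2 r_i = 1·4·0 + 6·3·2 + 10·1·2 + 8·9·8 + 8·9·4 = 920 ≡ 7.
  S = (7, 7, 7) ≠ 0, so r is not a codeword (an error is present).
Step 3: locate the error. For a single error e at position i, S_ℓ = v_i·e·α_i^ℓ, so α_err = S_1/S_0.
  S_0^{−1} = 7^{−1} = 8 (mod 11), so α_err = 7·8 = 56 ≡ 1 = α_3. Error position i = 3.
  Consistency check: S_2/S_1 = 7·8 = 56 ≡ 1 = α_err ✓ (single-error assumption holds).
Step 4: error magnitude e = S_0/v_3 = S_0·∏_{j≠3}(α_3 − α_j) = 7·10 = 70 ≡ 4 (mod 11).
Step 5: correct position 3: c_3 = r_3 − e = 2 − 4 ≡ 9 (mod 11). Hence c = [0, 2, 9, 8, 4].
  Check: interpolating c through the α_i gives m(x) = 6 + 3·x (degree < 2) with m(α_i) = c_i for every i, so c is indeed a codeword.


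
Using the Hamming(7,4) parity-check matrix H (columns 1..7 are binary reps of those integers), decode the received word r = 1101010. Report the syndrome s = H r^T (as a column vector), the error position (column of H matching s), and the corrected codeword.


s = (0, 0, 1)^T, error position = 1, corrected codeword c = 0101010

Compute s = H r^T mod 2 one row at a time:
  s_1 = 1 + 0 + 1 + 0 = 2 ≡ 0 (mod 2).
  s_2 = 1 + 0 + 1 + 0 = 2 ≡ 0 (mod 2).
  s_3 = 1 + 0 + 0 + 0 = 1 ≡ 1 (mod 2).
s = (0, 0, 1)^T — this equals column 1 of H (binary 001), so error is at position 1.
Correct: flip bit 1 of r = 1101010 to get c = 0101010.


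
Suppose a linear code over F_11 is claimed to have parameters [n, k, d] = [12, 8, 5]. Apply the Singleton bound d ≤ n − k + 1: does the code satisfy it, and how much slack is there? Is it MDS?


Singleton RHS = n − k + 1 = 5, slack = 0, bound satisfied, MDS.

Singleton bound: d ≤ n − k + 1.
Here n = 12, k = 8, so n − k + 1 = 5.
Given d = 5, check d ≤ 5: YES.
Slack = (n − k + 1) − d = 0.
The code is MDS (slack = 0).
Description: the claimed parameters are [12, 8, 5]_11; such a code would be MDS (meets Singleton bound).


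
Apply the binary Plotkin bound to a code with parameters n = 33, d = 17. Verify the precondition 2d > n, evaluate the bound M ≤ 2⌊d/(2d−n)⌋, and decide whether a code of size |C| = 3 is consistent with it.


Plotkin bound M ≤ 34; given |C| = 3 ≤ bound (satisfied).

Check applicability: 2d = 34, n = 33.
2d − n = 1 > 0, so Plotkin applies.
Compute d/(2d−n) = 17/1 ≈ 17.0000.
⌊d/(2d−n)⌋ = 17.
Plotkin bound: M ≤ 2·17 = 34.
Given |C| = 3, check: satisfied.
This |C| is below the Plotkin bound.


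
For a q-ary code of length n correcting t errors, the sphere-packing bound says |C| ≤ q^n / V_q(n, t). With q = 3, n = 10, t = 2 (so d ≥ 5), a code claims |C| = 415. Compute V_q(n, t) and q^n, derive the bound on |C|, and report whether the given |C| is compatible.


V_q(n, t) = 201, q^n = 59049, Hamming bound = 293, |C| = 415 > bound (violated).

Step 1: Compute V_q(n, t) = Σ_{j=0}^2 C(n, j) (q−1)^j.
  j = 0: C(10,0)·(2)^0 = 1·1 = 1.
  j = 1: C(10,1)·(2)^1 = 10·2 = 20.
  j = 2: C(10,2)·(2)^2 = 45·4 = 180.
  V_q(n, t) = 1 + 20 + 180 = 201.
Step 2: q^n = 3^10 = 59049.
Step 3: Hamming bound ⌊q^n / V_q(n,t)⌋ = ⌊59049/201⌋ = 293.
Step 4: Compare |C| = 415 to 293: violated.
The claimed |C| lies above the Hamming bound, so no 3-ary code of length 10 with d ≥ 5 can have 415 codewords.


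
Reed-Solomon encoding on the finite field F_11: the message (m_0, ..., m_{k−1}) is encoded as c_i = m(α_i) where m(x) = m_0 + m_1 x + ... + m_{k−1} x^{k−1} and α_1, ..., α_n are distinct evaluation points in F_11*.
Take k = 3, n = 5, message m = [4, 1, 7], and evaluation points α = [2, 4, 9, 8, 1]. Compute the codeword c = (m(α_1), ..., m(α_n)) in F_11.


c = [1, 10, 8, 9, 1]

Message polynomial: m(x) = 4 + 1·x + 7·x^2 (mod 11).
For each evaluation point α_i, compute m(α_i) mod 11:
  α_1 = 2: Horner steps 7 → 4 → 1, so m(2) = 1.
  α_2 = 4: Horner steps 7 → 7 → 10, so m(4) = 10.
  α_3 = 9: Horner steps 7 → 9 → 8, so m(9) = 8.
  α_4 = 8: Horner steps 7 → 2 → 9, so m(8) = 9.
  α_5 = 1: Horner steps 7 → 8 → 1, so m(1) = 1.
Codeword c = [1, 10, 8, 9, 1] ∈ F_11^5.


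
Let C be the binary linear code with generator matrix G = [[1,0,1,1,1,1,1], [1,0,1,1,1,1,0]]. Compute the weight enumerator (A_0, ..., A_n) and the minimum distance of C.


Weight distribution: A_0 = 1, A_1 = 1, A_5 = 1, A_6 = 1. Minimum distance d = 1.

Enumerate all 2^2 = 4 messages m ∈ F_2^2.
For each, compute codeword c = mG in F_2^7, then tally its weight.
  m = 00 → c = 0000000, weight = 0.
  m = 10 → c = 1011111, weight = 6.
  m = 01 → c = 1011110, weight = 5.
  m = 11 → c = 0000001, weight = 1.
Tally weights:
  weight 0: 1 codewords.
  weight 1: 1 codewords.
  weight 5: 1 codewords.
  weight 6: 1 codewords.
Minimum distance d = smallest w > 0 with A_w > 0 = 1.
Sanity: Σ A_w = 4 = 2^2 = 4 ✓.


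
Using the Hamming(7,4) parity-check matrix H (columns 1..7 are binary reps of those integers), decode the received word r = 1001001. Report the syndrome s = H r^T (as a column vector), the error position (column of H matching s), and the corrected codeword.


s = (0, 1, 0)^T, error position = 2, corrected codeword c = 1101001

Compute s = H r^T mod 2 one row at a time:
  s_1 = 1 + 0 + 0 + 1 = 2 ≡ 0 (mod 2).
  s_2 = 0 + 0 + 0 + 1 = 1 ≡ 1 (mod 2).
  s_3 = 1 + 0 + 0 + 1 = 2 ≡ 0 (mod 2).
s = (0, 1, 0)^T — this equals column 2 of H (binary 010), so error is at position 2.
Correct: flip bit 2 of r = 1001001 to get c = 1101001.


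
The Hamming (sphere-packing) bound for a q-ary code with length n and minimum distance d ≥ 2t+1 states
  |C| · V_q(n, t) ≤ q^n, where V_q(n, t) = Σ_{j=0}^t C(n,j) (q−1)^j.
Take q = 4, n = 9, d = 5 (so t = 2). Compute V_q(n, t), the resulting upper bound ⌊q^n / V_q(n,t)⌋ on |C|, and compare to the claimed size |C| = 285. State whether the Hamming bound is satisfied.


V_q(n, t) = 352, q^n = 262144, Hamming bound = 744, |C| = 285 ≤ bound (satisfied).

Step 1: Compute V_q(n, t) = Σ_{j=0}^2 C(n, j) (q−1)^j.
  j = 0: C(9,0)·(3)^0 = 1·1 = 1.
  j = 1: C(9,1)·(3)^1 = 9·3 = 27.
  j = 2: C(9,2)·(3)^2 = 36·9 = 324.
  V_q(n, t) = 1 + 27 + 324 = 352.
Step 2: q^n = 4^9 = 262144.
Step 3: Hamming bound ⌊q^n / V_q(n,t)⌋ = ⌊262144/352⌋ = 744.
Step 4: Compare |C| = 285 to 744: satisfied.
The claimed |C| lies below the Hamming bound.


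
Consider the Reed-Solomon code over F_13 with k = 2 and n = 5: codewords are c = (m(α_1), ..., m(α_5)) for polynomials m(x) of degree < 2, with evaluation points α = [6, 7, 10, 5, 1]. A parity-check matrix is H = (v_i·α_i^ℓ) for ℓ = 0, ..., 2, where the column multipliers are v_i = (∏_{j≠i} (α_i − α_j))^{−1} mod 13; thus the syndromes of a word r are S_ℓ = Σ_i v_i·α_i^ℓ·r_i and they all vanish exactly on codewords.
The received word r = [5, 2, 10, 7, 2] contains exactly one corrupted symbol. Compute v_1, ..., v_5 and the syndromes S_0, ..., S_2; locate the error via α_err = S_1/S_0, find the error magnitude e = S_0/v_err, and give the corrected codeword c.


S = (4, 2, 1), error at position 2, error magnitude e = 12, c = [5, 3, 10, 7, 2].

Step 1: column multipliers v_i = (∏_{j≠i}(α_i − α_j))^{−1} mod 13.
  i = 1 (α = 6): (6−7)(6−10)(6−5)(6−1) = (−1)·(−4)·1·5 = 20 ≡ 7, so v_1 = 7^{−1} = 2 (mod 13).
  i = 2 (α = 7): (7−6)(7−10)(7−5)(7−1) = 1·(−3)·2·6 = −36 ≡ 3, so v_2 = 3^{−1} = 9 (mod 13).
  i = 3 (α = 10): (10−6)(10−7)(10−5)(10−1) = 4·3·5·9 = 540 ≡ 7, so v_3 = 7^{−1} = 2 (mod 13).
  i = 4 (α = 5): (5−6)(5−7)(5−10)(5−1) = (−1)·(−2)·(−5)·4 = −40 ≡ 12, so v_4 = 12^{−1} = 12 (mod 13).
  i = 5 (α = 1): (1−6)(1−7)(1−10)(1−5) = (−5)·(−6)·(−9)·(−4) = 1080 ≡ 1, so v_5 = 1^{−1} = 1 (mod 13).
  v = [2, 9, 2, 12, 1].
Step 2: syndromes of r = [5, 2, 10, 7, 2] (all sums mod 13).
  S_0 = Σ v_i r_i = 2·5 + 9·2 + 2·10 + 12·7 + 1·2 = 134 ≡ 4.
  S_1 = Σ v_i α_i r_i = 2·6·5 + 9·7·2 + 2·10·10 + 12·5·7 + 1·1·2 = 808 ≡ 2.
  α_i^2 mod 13 = [10, 10, 9, 12, 1].
  S_2 = Σ v_i α_i^2 r_i = 2·10·5 + 9·10·2 + 2·9·10 + 12·12·7 + 1·1·2 = 1470 ≡ 1.
  S = (4, 2, 1) ≠ 0, so r is not a codeword (an error is present).
Step 3: locate the error. For a single error e at position i, S_ℓ = v_i·e·α_i^ℓ, so α_err = S_1/S_0.
  S_0^{−1} = 4^{−1} = 10 (mod 13), so α_err = 2·10 = 20 ≡ 7 = α_2. Error position i = 2.
  Consistency check: S_2/S_1 = 1·7 = 7 ≡ 7 = α_err ✓ (single-error assumption holds).
Step 4: error magnitude e = S_0/v_2 = S_0·∏_{j≠2}(α_2 − α_j) = 4·3 = 12 ≡ 12 (mod 13).
Step 5: correct position 2: c_2 = r_2 − e = 2 − 12 ≡ 3 (mod 13). Hence c = [5, 3, 10, 7, 2].
  Check: interpolating c through the α_i gives m(x) = 4 + 11·x (degree < 2) with m(α_i) = c_i for every i, so c is indeed a codeword.


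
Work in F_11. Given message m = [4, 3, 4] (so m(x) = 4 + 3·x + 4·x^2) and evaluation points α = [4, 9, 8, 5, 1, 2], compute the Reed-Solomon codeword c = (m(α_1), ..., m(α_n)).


c = [3, 3, 9, 9, 0, 4]

Message polynomial: m(x) = 4 + 3·x + 4·x^2 (mod 11).
For each evaluation point α_i, compute m(α_i) mod 11:
  α_1 = 4: Horner steps 4 → 8 → 3, so m(4) = 3.
  α_2 = 9: Horner steps 4 → 6 → 3, so m(9) = 3.
  α_3 = 8: Horner steps 4 → 2 → 9, so m(8) = 9.
  α_4 = 5: Horner steps 4 → 1 → 9, so m(5) = 9.
  α_5 = 1: Horner steps 4 → 7 → 0, so m(1) = 0.
  α_6 = 2: Horner steps 4 → 0 → 4, so m(2) = 4.
Codeword c = [3, 3, 9, 9, 0, 4] ∈ F_11^6.


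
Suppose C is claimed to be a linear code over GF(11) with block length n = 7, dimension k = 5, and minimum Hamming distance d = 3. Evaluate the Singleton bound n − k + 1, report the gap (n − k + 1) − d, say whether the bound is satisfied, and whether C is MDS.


Singleton RHS = n − k + 1 = 3, slack = 0, bound satisfied, MDS.

Singleton bound: d ≤ n − k + 1.
Here n = 7, k = 5, so n − k + 1 = 3.
Given d = 3, check d ≤ 3: YES.
Slack = (n − k + 1) − d = 0.
The code is MDS (slack = 0).
Description: the claimed parameters are [7, 5, 3]_11; such a code would be MDS (meets Singleton bound).


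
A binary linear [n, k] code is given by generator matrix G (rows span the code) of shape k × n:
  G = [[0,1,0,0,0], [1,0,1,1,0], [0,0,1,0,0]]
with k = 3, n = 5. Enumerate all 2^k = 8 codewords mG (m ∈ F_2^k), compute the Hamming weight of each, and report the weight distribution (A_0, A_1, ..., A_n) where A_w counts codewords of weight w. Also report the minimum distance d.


Weight distribution: A_0 = 1, A_1 = 2, A_2 = 2, A_3 = 2, A_4 = 1. Minimum distance d = 1.

Enumerate all 2^3 = 8 messages m ∈ F_2^3.
For each, compute codeword c = mG in F_2^5, then tally its weight.
  m = 000 → c = 00000, weight = 0.
  m = 100 → c = 01000, weight = 1.
  m = 010 → c = 10110, weight = 3.
  m = 110 → c = 11110, weight = 4.
  m = 001 → c = 00100, weight = 1.
  m = 101 → c = 01100, weight = 2.
  m = 011 → c = 10010, weight = 2.
  m = 111 → c = 11010, weight = 3.
Tally weights:
  weight 0: 1 codewords.
  weight 1: 2 codewords.
  weight 2: 2 codewords.
  weight 3: 2 codewords.
  weight 4: 1 codewords.
Minimum distance d = smallest w > 0 with A_w > 0 = 1.
Sanity: Σ A_w = 8 = 2^3 = 8 ✓.
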